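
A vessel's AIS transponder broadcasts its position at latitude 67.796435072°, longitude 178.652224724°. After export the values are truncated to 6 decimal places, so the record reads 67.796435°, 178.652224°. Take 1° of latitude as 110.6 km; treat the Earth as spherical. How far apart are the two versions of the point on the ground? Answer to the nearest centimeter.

The latitude changed by +0.000000072° and the longitude by +0.000000724°.
North–south shift: 0.000000072 × 110600 = 0.0079632 m.
East–west at this latitude: 0.000000724° × 110600 × cos 67.7964° ≈ 0.000000724 × 41795.6 = 0.03026 m.
Hypotenuse of the two orthogonal shifts: √(0.0079632² + 0.03026²) = 0.0312902 m.
That is 0.0312902 m = 3.129 cm.

3 centimeters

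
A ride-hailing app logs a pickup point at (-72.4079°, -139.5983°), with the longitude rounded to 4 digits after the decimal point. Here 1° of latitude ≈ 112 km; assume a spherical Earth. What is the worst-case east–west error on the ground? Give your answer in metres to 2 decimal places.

1.69 metres

Rounding to 4 decimal places leaves the longitude within ±5e-05° of the true value.
Parallels shrink by cos φ, so at 72.4079° a degree of longitude is 112000 × 0.3022 ≈ 33850.7 m.
So at most 5e-05° × 33850.7 ≈ 1.69254 m east–west.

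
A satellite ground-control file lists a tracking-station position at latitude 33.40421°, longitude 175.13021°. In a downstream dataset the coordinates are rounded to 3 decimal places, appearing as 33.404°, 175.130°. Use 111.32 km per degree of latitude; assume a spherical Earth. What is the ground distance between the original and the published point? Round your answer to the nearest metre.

30 metres

The latitude changed by +0.00021° and the longitude by +0.00021°.
North–south shift: 0.00021 × 111320 = 23.3772 m.
East–west at this latitude: 0.00021° × 111320 × cos 33.404° ≈ 0.00021 × 92931 = 19.5155 m.
Distance: √(23.3772² + 19.5155²) ≈ 30.4524 m.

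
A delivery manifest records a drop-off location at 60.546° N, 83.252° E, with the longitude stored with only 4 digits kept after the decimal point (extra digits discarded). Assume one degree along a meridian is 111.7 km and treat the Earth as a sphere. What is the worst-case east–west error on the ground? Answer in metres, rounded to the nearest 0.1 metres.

Truncating at 4 decimal places can drop up to a full unit in the last place, so the longitude may be off by as much as 0.0001°.
Parallels shrink by cos φ, so at 60.546° a degree of longitude is 111700 × 0.4917 ≈ 54925.6 m.
So at most 0.0001° × 54925.6 ≈ 5.49256 m east–west.

5.5 metres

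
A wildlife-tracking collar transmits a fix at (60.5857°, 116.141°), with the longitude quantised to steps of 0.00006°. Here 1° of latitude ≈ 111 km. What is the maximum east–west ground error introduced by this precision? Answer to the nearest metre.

With a 0.00006° grid the true value lies within half a step, ±0.00006°/2 = ±3e-05°, of the stored one.
One degree of longitude at 60.5857° is 111000 × cos 60.5857° ≈ 111000 × 0.4911 = 54514.5 m.
Maximum E–W displacement: 3e-05 × 54514.5 = 1.63543 m.

2 metres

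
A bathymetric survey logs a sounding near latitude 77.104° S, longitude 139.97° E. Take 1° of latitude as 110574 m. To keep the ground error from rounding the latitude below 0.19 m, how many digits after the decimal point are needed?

One degree of latitude covers 110574 m.
N decimal places → at most half a unit in the last place, 0.5 × 10⁻ᴺ° = 110574/2 × 10⁻ᴺ m.
Need 0.5 × 110574 × 10⁻ᴺ ≤ 0.19 → 10⁻ᴺ ≤ 3.437e-06, so N ≥ 5.46.
So 6 decimal places suffice (0.0553 m); 5 would allow up to 0.553 m.

6 decimal places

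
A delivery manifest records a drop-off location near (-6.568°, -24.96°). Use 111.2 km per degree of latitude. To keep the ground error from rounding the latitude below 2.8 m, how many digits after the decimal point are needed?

5 decimal places

One degree of latitude covers 111200 m.
With N decimal places the half-ulp bound is 0.5·10⁻ᴺ°, or 0.5·10⁻ᴺ × 111200 m on the ground.
Need 0.5 × 111200 × 10⁻ᴺ ≤ 2.8 → 10⁻ᴺ ≤ 5.036e-05, so N ≥ 4.30.
So 5 decimal places suffice (0.556 m); 4 would allow up to 5.56 m.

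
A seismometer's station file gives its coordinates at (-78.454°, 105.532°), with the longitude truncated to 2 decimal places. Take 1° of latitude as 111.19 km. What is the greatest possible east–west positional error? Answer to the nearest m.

Truncating at 2 decimal places can drop up to a full unit in the last place, so the longitude may be off by as much as 0.01°.
At latitude 78.454° a degree of longitude spans 111190 m × cos 78.454° = 111190 × 0.2002 ≈ 22255.2 m.
Maximum E–W displacement: 0.01 × 22255.2 = 222.552 m.

223 m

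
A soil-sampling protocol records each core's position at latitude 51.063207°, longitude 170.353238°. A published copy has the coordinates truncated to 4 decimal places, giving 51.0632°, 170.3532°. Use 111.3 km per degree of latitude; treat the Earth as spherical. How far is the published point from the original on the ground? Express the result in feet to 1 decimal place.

Δlat = 51.063207 − 51.0632 = +0.000007°; Δlon = 170.353238 − 170.3532 = +0.000038°.
North–south shift: 0.000007 × 111300 = 0.7791 m.
E–W at 51.0632°: 0.000038° × 111300 × cos 51.0632° = 0.000038 × 111300 × 0.6285 ≈ 2.65802 m.
Distance: √(0.7791² + 2.65802²) ≈ 2.76985 m.
Converting: 2.76985 m × 3.2808 ft/m ≈ 9.0874 ft.

9.1 feet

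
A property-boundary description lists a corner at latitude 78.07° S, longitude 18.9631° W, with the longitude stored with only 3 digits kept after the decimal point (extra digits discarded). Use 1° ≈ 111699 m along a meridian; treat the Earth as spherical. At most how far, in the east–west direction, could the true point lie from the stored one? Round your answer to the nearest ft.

Truncating at 3 decimal places can drop up to a full unit in the last place, so the longitude may be off by as much as 0.001°.
One degree of longitude at 78.07° is 111699 × cos 78.07° ≈ 111699 × 0.2067 = 23090 m.
Maximum E–W displacement: 0.001 × 23090 = 23.09 m.
Converting: 23.09 m × 3.2808 ft/m ≈ 75.755 ft.

76 ft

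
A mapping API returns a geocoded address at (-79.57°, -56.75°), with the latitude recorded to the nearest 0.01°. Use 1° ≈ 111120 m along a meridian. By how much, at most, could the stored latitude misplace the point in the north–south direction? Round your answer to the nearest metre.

556 metres

Rounding to 2 decimal places leaves the latitude within ±0.005° of the true value.
So the N–S error is at most 0.005 × 111120 = 555.6 m.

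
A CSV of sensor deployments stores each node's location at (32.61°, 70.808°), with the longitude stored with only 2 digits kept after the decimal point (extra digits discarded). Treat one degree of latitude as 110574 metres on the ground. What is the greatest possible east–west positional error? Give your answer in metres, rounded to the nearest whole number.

Truncating at 2 decimal places can drop up to a full unit in the last place, so the longitude may be off by as much as 0.01°.
At latitude 32.61° a degree of longitude spans 110574 m × cos 32.61° = 110574 × 0.8424 ≈ 93142.9 m.
East–west error: 0.01° × 93142.9 m/° ≈ 931.429 m.

931 metres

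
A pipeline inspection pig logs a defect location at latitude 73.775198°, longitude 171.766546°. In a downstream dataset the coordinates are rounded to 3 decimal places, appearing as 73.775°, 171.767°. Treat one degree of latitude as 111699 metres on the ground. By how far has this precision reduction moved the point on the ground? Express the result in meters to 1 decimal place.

The latitude changed by +0.000198° and the longitude by -0.000454°.
N–S: 0.000198° × 111699 m/° = 22.1164 m.
E–W at 73.775°: -0.000454° × 111699 × cos 73.775° = -0.000454 × 111699 × 0.2794 ≈ -14.1693 m.
Combined displacement = (22.1164² + 14.1693²)^½ ≈ 26.266 m.

26.3 meters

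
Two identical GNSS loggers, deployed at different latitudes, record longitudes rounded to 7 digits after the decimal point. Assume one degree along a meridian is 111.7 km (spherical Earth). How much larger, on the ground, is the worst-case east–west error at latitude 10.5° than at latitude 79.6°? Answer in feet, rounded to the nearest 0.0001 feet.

0.0147 feet

Rounding to 7 decimal places leaves the longitude within ±5e-08° of the true value.
Error at 10.5° = 5e-08° × 111700 × cos 10.5° ≈ 0.005585 × 0.9833 = 0.0054915 m.
At 79.6°: 5e-08° × 111700 × cos 79.6° = 5e-08 × 111700 × 0.1805 ≈ 0.0010082 m.
Difference: 0.0054915 − 0.0010082 = 0.0044833 m.
In feet: 0.00448328 m ÷ 0.3048 ≈ 0.014709 ft.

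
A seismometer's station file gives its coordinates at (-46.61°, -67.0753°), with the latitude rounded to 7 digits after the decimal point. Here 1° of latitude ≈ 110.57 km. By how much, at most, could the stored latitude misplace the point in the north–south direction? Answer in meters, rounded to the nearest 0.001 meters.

0.006 meters

Rounding to 7 decimal places leaves the latitude within ±5e-08° of the true value.
So the N–S error is at most 5e-08 × 110570 = 0.0055285 m.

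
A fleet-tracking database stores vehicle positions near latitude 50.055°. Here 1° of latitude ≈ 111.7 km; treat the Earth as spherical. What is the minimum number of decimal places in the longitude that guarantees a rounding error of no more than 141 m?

At 50.055° one degree of longitude covers 111700 × cos 50.055° ≈ 111700 × 0.6421 ≈ 71717.2 m.
N decimal places → at most half a unit in the last place, 0.5 × 10⁻ᴺ° = 71717.2/2 × 10⁻ᴺ m.
Setting 35858.6 × 10⁻ᴺ ≤ 141 gives 10ᴺ ≥ 254.3, i.e. N ≥ 2.41.
So 3 decimal places suffice (35.9 m); 2 would allow up to 359 m.

3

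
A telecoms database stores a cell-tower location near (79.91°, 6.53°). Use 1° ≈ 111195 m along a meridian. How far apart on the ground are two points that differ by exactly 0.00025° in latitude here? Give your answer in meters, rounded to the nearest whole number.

0.00025° × 111195 m/° = 27.7988 m.

28 meters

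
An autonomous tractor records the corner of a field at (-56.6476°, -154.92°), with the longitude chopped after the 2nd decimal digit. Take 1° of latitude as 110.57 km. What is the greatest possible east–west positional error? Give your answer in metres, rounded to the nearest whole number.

Truncating at 2 decimal places can drop up to a full unit in the last place, so the longitude may be off by as much as 0.01°.
Parallels shrink by cos φ, so at 56.6476° a degree of longitude is 110570 × 0.5498 ≈ 60789.9 m.
So at most 0.01° × 60789.9 ≈ 607.899 m east–west.

608 metres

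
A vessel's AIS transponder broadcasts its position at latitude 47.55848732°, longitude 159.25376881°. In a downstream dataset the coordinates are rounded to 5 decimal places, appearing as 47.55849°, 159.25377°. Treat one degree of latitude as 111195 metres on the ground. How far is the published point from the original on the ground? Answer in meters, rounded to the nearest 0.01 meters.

Δlat = 47.55848732 − 47.55849 = -0.00000268°; Δlon = 159.25376881 − 159.25377 = -0.00000119°.
North–south shift: -0.00000268 × 111195 = -0.298003 m.
E–W at 47.5585°: -0.00000119° × 111195 × cos 47.5585° = -0.00000119 × 111195 × 0.6748 ≈ -0.0892958 m.
Hypotenuse of the two orthogonal shifts: √(0.298003² + 0.0892958²) = 0.311094 m.

0.31 meters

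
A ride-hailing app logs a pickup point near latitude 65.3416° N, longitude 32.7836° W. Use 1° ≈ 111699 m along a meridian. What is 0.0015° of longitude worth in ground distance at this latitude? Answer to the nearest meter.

70 meters

0.0015° of longitude at 65.3416° is 0.0015 × 111699 × cos 65.3416° ≈ 0.0015 × 46601.6 = 69.9025 m.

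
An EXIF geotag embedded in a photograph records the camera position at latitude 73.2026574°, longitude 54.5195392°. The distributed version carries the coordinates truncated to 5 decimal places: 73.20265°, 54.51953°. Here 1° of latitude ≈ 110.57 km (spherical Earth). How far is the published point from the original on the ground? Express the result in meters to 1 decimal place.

0.9 meters

The latitude changed by +0.0000074° and the longitude by +0.0000092°.
N–S: 0.0000074° × 110570 m/° = 0.818218 m.
East–west at this latitude: 0.0000092° × 110570 × cos 73.2027° ≈ 0.0000092 × 31953.4 = 0.293971 m.
Distance: √(0.818218² + 0.293971²) ≈ 0.869425 m.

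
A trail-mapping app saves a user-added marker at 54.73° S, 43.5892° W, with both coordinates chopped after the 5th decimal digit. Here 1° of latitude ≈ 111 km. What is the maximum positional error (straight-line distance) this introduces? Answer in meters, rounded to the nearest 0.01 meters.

1.28 meters

Truncating at 5 decimal places can drop up to a full unit in the last place, so each coordinate may be off by as much as 1e-05°.
Latitude error → 1e-05 × 111000 = 1.11 m along the meridian.
Longitude error → 1e-05 × 111000 × cos 54.73° = 1e-05 × 111000 × 0.5774 ≈ 0.640948 m.
The two errors are perpendicular, so the maximum displacement is √(1.11² + 0.640948²) ≈ 1.28176 m.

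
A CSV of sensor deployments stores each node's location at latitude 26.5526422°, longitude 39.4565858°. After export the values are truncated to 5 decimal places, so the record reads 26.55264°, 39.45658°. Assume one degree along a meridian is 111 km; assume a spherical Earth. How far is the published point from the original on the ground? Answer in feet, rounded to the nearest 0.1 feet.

2.1 feet

Δlat = 26.5526422 − 26.55264 = +0.0000022°; Δlon = 39.4565858 − 39.45658 = +0.0000058°.
N–S: 0.0000022° × 111000 m/° = 0.2442 m.
E–W at 26.5526°: 0.0000058° × 111000 × cos 26.5526° = 0.0000058 × 111000 × 0.8945 ≈ 0.575895 m.
Distance: √(0.2442² + 0.575895²) ≈ 0.62553 m.
Converting: 0.62553 m × 3.2808 ft/m ≈ 2.0523 ft.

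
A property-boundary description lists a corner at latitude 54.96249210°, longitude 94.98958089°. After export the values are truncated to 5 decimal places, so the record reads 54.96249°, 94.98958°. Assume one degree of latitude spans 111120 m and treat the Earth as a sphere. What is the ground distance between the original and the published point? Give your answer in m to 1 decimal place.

0.2 m

Δlat = 54.96249210 − 54.96249 = +0.00000210°; Δlon = 94.98958089 − 94.98958 = +0.00000089°.
North–south shift: 0.00000210 × 111120 = 0.233352 m.
East–west at this latitude: 0.00000089° × 111120 × cos 54.9625° ≈ 0.00000089 × 63795.4 = 0.0567779 m.
Hypotenuse of the two orthogonal shifts: √(0.233352² + 0.0567779²) = 0.24016 m.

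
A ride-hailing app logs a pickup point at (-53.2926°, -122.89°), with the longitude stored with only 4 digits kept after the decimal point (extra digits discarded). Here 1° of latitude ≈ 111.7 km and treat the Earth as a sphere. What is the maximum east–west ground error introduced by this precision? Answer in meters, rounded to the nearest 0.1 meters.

Truncating at 4 decimal places can drop up to a full unit in the last place, so the longitude may be off by as much as 0.0001°.
At latitude 53.2926° a degree of longitude spans 111700 m × cos 53.2926° = 111700 × 0.5977 ≈ 66766.3 m.
East–west error: 0.0001° × 66766.3 m/° ≈ 6.67663 m.

6.7 meters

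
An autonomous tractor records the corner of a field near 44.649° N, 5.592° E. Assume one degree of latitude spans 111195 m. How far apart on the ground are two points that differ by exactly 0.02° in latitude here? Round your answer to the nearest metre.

Along a meridian 0.02° is 0.02 × 111195 = 2223.9 m.

2224 metres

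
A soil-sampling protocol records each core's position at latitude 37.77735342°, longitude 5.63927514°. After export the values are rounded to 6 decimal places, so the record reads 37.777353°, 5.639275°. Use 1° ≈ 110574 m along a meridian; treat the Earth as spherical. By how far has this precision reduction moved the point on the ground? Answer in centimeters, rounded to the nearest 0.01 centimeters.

Δlat = 37.77735342 − 37.777353 = +0.00000042°; Δlon = 5.63927514 − 5.639275 = +0.00000014°.
North–south shift: 0.00000042 × 110574 = 0.0464411 m.
East–west at this latitude: 0.00000014° × 110574 × cos 37.7774° ≈ 0.00000014 × 87397.4 = 0.0122356 m.
Distance: √(0.0464411² + 0.0122356²) ≈ 0.0480259 m.
That is 0.0480259 m = 4.8026 cm.

4.80 centimeters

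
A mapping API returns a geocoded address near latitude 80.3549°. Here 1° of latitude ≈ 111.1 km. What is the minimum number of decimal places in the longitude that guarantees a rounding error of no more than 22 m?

At 80.3549° one degree of longitude covers 111100 × cos 80.3549° ≈ 111100 × 0.1675 ≈ 18614.2 m.
With N decimal places the half-ulp bound is 0.5·10⁻ᴺ°, or 0.5·10⁻ᴺ × 18614.2 m on the ground.
Setting 9307.11 × 10⁻ᴺ ≤ 22 gives 10ᴺ ≥ 423.1, i.e. N ≥ 2.63.
At 2 places the error can reach 93.1 m, but 3 places keeps it to 9.31 m.

3 decimal places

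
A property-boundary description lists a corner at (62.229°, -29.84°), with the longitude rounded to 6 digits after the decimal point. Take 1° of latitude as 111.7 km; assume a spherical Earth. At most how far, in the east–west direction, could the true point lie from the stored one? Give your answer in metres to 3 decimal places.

0.026 metres

Rounding to 6 decimal places leaves the longitude within ±5e-07° of the true value.
At latitude 62.229° a degree of longitude spans 111700 m × cos 62.229° = 111700 × 0.4659 ≈ 52045.4 m.
East–west error: 5e-07° × 52045.4 m/° ≈ 0.0260227 m.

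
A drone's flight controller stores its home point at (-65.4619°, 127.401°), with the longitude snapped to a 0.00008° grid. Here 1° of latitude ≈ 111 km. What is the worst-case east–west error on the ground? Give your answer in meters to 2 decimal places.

1.84 meters

With a 0.00008° grid the true value lies within half a step, ±0.00008°/2 = ±4e-05°, of the stored one.
At latitude 65.4619° a degree of longitude spans 111000 m × cos 65.4619° = 111000 × 0.4153 ≈ 46098.1 m.
So at most 4e-05° × 46098.1 ≈ 1.84392 m east–west.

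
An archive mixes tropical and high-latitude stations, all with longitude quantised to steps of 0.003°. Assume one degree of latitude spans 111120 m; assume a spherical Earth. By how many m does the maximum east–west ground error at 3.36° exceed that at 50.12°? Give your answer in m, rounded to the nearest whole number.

60 m

With a 0.003° grid the true value lies within half a step, ±0.003°/2 = ±0.0015°, of the stored one.
At 3.36°: 0.0015° × 111120 × cos 3.36° = 0.0015 × 111120 × 0.9983 ≈ 166.39 m.
Error at 50.12° = 0.0015° × 111120 × cos 50.12° ≈ 166.68 × 0.6412 = 106.87 m.
So the lower-latitude error exceeds the higher by 166.39 − 106.87 = 59.521 m.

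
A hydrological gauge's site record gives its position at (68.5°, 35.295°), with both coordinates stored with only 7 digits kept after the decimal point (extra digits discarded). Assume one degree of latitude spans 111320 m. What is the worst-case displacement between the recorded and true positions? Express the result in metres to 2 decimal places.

0.01 metres

Truncating at 7 decimal places can drop up to a full unit in the last place, so each coordinate may be off by as much as 1e-07°.
North–south component: 1e-07° × 111320 = 0.011132 m.
E–W at 68.5°: 1e-07° × 111320 × cos 68.5° = 1e-07 × 111320 × 0.3665 ≈ 0.00407989 m.
The two errors are perpendicular, so the maximum displacement is √(0.011132² + 0.00407989²) ≈ 0.0118561 m.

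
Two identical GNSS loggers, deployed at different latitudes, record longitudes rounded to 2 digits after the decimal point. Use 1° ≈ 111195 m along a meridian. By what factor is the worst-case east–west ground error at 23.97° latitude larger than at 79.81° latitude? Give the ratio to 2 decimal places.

5.17

Rounding to 2 decimal places leaves the longitude within ±0.005° of the true value.
At 23.97°: 0.005° × 111195 × cos 23.97° = 0.005 × 111195 × 0.9138 ≈ 508.03 m.
Error at 79.81° = 0.005° × 111195 × cos 79.81° ≈ 555.98 × 0.1769 = 98.359 m.
Ratio: 508.03 / 98.359 = cos 23.97° / cos 79.81° ≈ 5.1650.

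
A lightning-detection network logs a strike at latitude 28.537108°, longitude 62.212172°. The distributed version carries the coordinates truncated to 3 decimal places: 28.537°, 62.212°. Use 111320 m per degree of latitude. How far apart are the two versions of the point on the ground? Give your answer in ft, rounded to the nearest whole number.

Δlat = 28.537108 − 28.537 = +0.000108°; Δlon = 62.212172 − 62.212 = +0.000172°.
N–S: 0.000108° × 111320 m/° = 12.0226 m.
East–west at this latitude: 0.000172° × 111320 × cos 28.537° ≈ 0.000172 × 97795.6 = 16.8208 m.
Distance: √(12.0226² + 16.8208²) ≈ 20.6757 m.
In feet: 20.6757 m ÷ 0.3048 ≈ 67.834 ft.

68 ft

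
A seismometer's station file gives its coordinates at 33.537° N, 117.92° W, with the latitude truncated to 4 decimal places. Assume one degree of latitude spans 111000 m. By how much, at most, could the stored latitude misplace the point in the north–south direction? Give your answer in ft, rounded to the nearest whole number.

Truncating at 4 decimal places can drop up to a full unit in the last place, so the latitude may be off by as much as 0.0001°.
North–south distance: 0.0001° × 111000 m/° = 11.1 m.
In feet: 11.1 m ÷ 0.3048 ≈ 36.417 ft.

36 ft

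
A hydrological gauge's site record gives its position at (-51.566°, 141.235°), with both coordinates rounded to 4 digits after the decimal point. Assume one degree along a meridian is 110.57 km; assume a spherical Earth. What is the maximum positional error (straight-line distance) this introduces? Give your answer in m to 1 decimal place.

6.5 m

Rounding to 4 decimal places leaves each coordinate within ±5e-05° of the true value.
North–south component: 5e-05° × 110570 = 5.5285 m.
E–W at 51.566°: 5e-05° × 110570 × cos 51.566° = 5e-05 × 110570 × 0.6216 ≈ 3.43659 m.
Worst case both components are at the extreme and orthogonal: √(5.5285² + 3.43659²) ≈ 6.50956 m.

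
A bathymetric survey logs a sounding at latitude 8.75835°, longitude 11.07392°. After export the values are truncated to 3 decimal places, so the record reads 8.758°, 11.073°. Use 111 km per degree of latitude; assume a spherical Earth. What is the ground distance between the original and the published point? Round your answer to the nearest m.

Δlat = 8.75835 − 8.758 = +0.00035°; Δlon = 11.07392 − 11.073 = +0.00092°.
North–south shift: 0.00035 × 111000 = 38.85 m.
E–W at 8.758°: 0.00092° × 111000 × cos 8.758° = 0.00092 × 111000 × 0.9883 ≈ 100.929 m.
Combined displacement = (38.85² + 100.929²)^½ ≈ 108.148 m.

108 m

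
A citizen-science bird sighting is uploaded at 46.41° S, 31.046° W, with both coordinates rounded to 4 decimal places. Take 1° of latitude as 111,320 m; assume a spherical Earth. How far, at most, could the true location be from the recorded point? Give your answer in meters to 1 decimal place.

6.8 meters

Rounding to 4 decimal places leaves each coordinate within ±5e-05° of the true value.
Latitude error → 5e-05 × 111320 = 5.566 m along the meridian.
East–west component at 46.41°: 5e-05° × 111320 × cos 46.41° ≈ 5e-05 × 76754.4 ≈ 3.83772 m.
Combining orthogonally: (5.566² + 3.83772²)^½ ≈ 6.7608 m.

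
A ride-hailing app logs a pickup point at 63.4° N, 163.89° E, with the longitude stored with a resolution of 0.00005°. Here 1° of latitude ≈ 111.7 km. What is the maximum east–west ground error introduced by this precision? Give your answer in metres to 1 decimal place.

With a 0.00005° grid the true value lies within half a step, ±0.00005°/2 = ±2.5e-05°, of the stored one.
One degree of longitude at 63.4° is 111700 × cos 63.4° ≈ 111700 × 0.4478 = 50014.7 m.
Maximum E–W displacement: 2.5e-05 × 50014.7 = 1.25037 m.

1.3 metres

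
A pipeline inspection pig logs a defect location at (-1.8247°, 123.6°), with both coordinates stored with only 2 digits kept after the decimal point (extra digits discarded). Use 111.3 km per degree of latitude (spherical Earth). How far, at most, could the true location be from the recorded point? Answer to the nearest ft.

Truncating at 2 decimal places can drop up to a full unit in the last place, so each coordinate may be off by as much as 0.01°.
North–south component: 0.01° × 111300 = 1113 m.
East–west component at 1.8247°: 0.01° × 111300 × cos 1.8247° ≈ 0.01 × 111244 ≈ 1112.44 m.
Combining orthogonally: (1113² + 1112.44²)^½ ≈ 1573.62 m.
Converting: 1573.62 m × 3.2808 ft/m ≈ 5162.8 ft.

5163 ft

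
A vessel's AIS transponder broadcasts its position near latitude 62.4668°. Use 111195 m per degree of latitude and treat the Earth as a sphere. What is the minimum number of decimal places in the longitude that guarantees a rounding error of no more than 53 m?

3 decimal places

At 62.4668° one degree of longitude covers 111195 × cos 62.4668° ≈ 111195 × 0.4623 ≈ 51401.3 m.
N decimal places → at most half a unit in the last place, 0.5 × 10⁻ᴺ° = 51401.3/2 × 10⁻ᴺ m.
Setting 25700.6 × 10⁻ᴺ ≤ 53 gives 10ᴺ ≥ 484.9, i.e. N ≥ 2.69.
At 2 places the error can reach 257 m, but 3 places keeps it to 25.7 m.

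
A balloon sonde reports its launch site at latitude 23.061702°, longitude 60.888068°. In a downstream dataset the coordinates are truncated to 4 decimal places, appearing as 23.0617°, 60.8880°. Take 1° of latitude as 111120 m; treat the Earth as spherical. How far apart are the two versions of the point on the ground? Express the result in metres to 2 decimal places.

The latitude changed by +0.000002° and the longitude by +0.000068°.
N–S: 0.000002° × 111120 m/° = 0.22224 m.
East–west at this latitude: 0.000068° × 111120 × cos 23.0617° ≈ 0.000068 × 102240 = 6.9523 m.
Hypotenuse of the two orthogonal shifts: √(0.22224² + 6.9523²) = 6.95585 m.

6.96 metres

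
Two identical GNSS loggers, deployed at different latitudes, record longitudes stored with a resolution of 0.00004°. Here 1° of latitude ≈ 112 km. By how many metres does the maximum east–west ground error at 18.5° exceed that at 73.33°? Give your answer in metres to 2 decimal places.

With a 0.00004° grid the true value lies within half a step, ±0.00004°/2 = ±2e-05°, of the stored one.
Error at 18.5° = 2e-05° × 112000 × cos 18.5° ≈ 2.24 × 0.9483 = 2.1242 m.
Error at 73.33° = 2e-05° × 112000 × cos 73.33° ≈ 2.24 × 0.2869 = 0.64256 m.
Difference: 2.1242 − 0.64256 = 1.4817 m.

1.48 metres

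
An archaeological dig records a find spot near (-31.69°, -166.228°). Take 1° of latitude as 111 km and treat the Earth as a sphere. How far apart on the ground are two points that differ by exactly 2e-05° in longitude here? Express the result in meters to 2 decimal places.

2e-05° of longitude at 31.69° is 2e-05 × 111000 × cos 31.69° ≈ 2e-05 × 94450.2 = 1.889 m.

1.89 meters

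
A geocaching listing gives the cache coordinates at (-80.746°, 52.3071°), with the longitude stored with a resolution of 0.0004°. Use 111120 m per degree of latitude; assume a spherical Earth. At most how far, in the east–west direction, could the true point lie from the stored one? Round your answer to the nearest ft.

12 ft

With a 0.0004° grid the true value lies within half a step, ±0.0004°/2 = ±0.0002°, of the stored one.
Parallels shrink by cos φ, so at 80.746° a degree of longitude is 111120 × 0.1608 ≈ 17869.4 m.
Maximum E–W displacement: 0.0002 × 17869.4 = 3.57387 m.
Converting: 3.57387 m × 3.2808 ft/m ≈ 11.725 ft.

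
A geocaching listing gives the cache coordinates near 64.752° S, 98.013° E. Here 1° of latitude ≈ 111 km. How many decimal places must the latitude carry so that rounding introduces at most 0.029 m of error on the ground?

One degree of latitude covers 111000 m.
Rounding to N decimal places gives at most 0.5 × 10⁻ᴺ degrees of error, i.e. 0.5 × 10⁻ᴺ × 111000 m.
Need 0.5 × 111000 × 10⁻ᴺ ≤ 0.029 → 10⁻ᴺ ≤ 5.225e-07, so N ≥ 6.28.
At 6 places the error can reach 0.0555 m, but 7 places keeps it to 0.00555 m.

7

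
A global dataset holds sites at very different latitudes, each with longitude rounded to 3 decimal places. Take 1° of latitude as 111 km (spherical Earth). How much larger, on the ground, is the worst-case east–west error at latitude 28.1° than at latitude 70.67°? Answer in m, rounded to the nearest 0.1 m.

30.6 m

Rounding to 3 decimal places leaves the longitude within ±0.0005° of the true value.
Error at 28.1° = 0.0005° × 111000 × cos 28.1° ≈ 55.5 × 0.8821 = 48.958 m.
Error at 70.67° = 0.0005° × 111000 × cos 70.67° ≈ 55.5 × 0.3310 = 18.371 m.
Difference: 48.958 − 18.371 = 30.587 m.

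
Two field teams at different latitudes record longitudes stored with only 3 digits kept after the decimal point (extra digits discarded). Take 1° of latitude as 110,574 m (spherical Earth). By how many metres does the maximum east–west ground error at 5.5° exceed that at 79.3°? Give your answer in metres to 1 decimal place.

89.5 metres

Truncating at 3 decimal places can drop up to a full unit in the last place, so the longitude may be off by as much as 0.001°.
Error at 5.5° = 0.001° × 110574 × cos 5.5° ≈ 110.57 × 0.9954 = 110.06 m.
At 79.3°: 0.001° × 110574 × cos 79.3° = 0.001 × 110574 × 0.1857 ≈ 20.53 m.
Difference: 110.06 − 20.53 = 89.535 m.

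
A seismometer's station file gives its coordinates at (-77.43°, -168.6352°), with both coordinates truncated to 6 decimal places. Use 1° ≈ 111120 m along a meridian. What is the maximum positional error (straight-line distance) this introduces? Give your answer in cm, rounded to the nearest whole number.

11 cm

Truncating at 6 decimal places can drop up to a full unit in the last place, so each coordinate may be off by as much as 1e-06°.
N–S: 1e-06° × 111120 m/° = 0.11112 m.
Longitude error → 1e-06 × 111120 × cos 77.43° = 1e-06 × 111120 × 0.2176 ≈ 0.0241833 m.
Combining orthogonally: (0.11112² + 0.0241833²)^½ ≈ 0.113721 m.
That is 0.113721 m = 11.372 cm.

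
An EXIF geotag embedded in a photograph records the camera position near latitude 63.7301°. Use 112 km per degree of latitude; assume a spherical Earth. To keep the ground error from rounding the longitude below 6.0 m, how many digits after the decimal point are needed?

At 63.7301° one degree of longitude covers 112000 × cos 63.7301° ≈ 112000 × 0.4426 ≈ 49571.2 m.
N decimal places → at most half a unit in the last place, 0.5 × 10⁻ᴺ° = 49571.2/2 × 10⁻ᴺ m.
Need 0.5 × 49571.2 × 10⁻ᴺ ≤ 6.0 → 10⁻ᴺ ≤ 2.421e-04, so N ≥ 3.62.
N = 3 would give 24.8 m (too coarse); N = 4 gives 2.48 m ≤ 6.0 m.

4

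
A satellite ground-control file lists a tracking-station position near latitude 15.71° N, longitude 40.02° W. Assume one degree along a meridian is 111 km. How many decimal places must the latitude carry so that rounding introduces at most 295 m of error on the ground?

3 decimal places

One degree of latitude covers 111000 m.
Rounding to N decimal places gives at most 0.5 × 10⁻ᴺ degrees of error, i.e. 0.5 × 10⁻ᴺ × 111000 m.
Setting 55500 × 10⁻ᴺ ≤ 295 gives 10ᴺ ≥ 188.1, i.e. N ≥ 2.27.
N = 2 would give 555 m (too coarse); N = 3 gives 55.5 m ≤ 295 m.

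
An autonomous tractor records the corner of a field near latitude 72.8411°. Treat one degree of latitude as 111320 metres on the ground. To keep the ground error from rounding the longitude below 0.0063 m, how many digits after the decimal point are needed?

At 72.8411° one degree of longitude covers 111320 × cos 72.8411° ≈ 111320 × 0.2950 ≈ 32841.9 m.
N decimal places → at most half a unit in the last place, 0.5 × 10⁻ᴺ° = 32841.9/2 × 10⁻ᴺ m.
Need 0.5 × 32841.9 × 10⁻ᴺ ≤ 0.0063 → 10⁻ᴺ ≤ 3.837e-07, so N ≥ 6.42.
So 7 decimal places suffice (0.00164 m); 6 would allow up to 0.0164 m.

7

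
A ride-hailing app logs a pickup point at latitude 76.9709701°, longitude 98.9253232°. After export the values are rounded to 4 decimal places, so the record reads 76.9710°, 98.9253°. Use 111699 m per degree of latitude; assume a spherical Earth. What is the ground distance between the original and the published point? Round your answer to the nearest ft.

Δlat = 76.9709701 − 76.9710 = -0.0000299°; Δlon = 98.9253232 − 98.9253 = +0.0000232°.
North–south shift: -0.0000299 × 111699 = -3.3398 m.
E–W at 76.971°: 0.0000232° × 111699 × cos 76.971° = 0.0000232 × 111699 × 0.2254 ≈ 0.58422 m.
Combined displacement = (3.3398² + 0.58422²)^½ ≈ 3.39051 m.
In feet: 3.39051 m ÷ 0.3048 ≈ 11.124 ft.

11 ft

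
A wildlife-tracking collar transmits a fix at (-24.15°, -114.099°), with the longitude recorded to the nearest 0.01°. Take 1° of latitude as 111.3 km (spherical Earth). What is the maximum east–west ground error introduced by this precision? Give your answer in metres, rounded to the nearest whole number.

508 metres

Rounding to 2 decimal places leaves the longitude within ±0.005° of the true value.
Parallels shrink by cos φ, so at 24.15° a degree of longitude is 111300 × 0.9125 ≈ 101559 m.
Maximum E–W displacement: 0.005 × 101559 = 507.794 m.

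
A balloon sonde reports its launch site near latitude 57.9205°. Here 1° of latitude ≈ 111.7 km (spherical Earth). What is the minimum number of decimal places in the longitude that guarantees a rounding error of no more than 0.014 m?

At 57.9205° one degree of longitude covers 111700 × cos 57.9205° ≈ 111700 × 0.5311 ≈ 59323.4 m.
Rounding to N decimal places gives at most 0.5 × 10⁻ᴺ degrees of error, i.e. 0.5 × 10⁻ᴺ × 59323.4 m.
Need 0.5 × 59323.4 × 10⁻ᴺ ≤ 0.014 → 10⁻ᴺ ≤ 4.720e-07, so N ≥ 6.33.
At 6 places the error can reach 0.0297 m, but 7 places keeps it to 0.00297 m.

7 decimal places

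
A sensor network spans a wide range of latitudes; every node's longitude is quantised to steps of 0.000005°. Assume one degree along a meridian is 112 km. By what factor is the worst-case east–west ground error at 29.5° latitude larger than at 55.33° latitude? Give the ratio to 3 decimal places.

1.530

With a 0.000005° grid the true value lies within half a step, ±0.000005°/2 = ±2.5e-06°, of the stored one.
Error at 29.5° = 2.5e-06° × 112000 × cos 29.5° ≈ 0.28 × 0.8704 = 0.2437 m.
At 55.33°: 2.5e-06° × 112000 × cos 55.33° = 2.5e-06 × 112000 × 0.5688 ≈ 0.15928 m.
The ratio reduces to cos 29.5° / cos 55.33° = 0.8704/0.5688 ≈ 1.5300.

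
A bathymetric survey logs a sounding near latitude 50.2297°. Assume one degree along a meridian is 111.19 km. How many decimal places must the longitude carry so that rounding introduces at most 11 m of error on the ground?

At 50.2297° one degree of longitude covers 111190 × cos 50.2297° ≈ 111190 × 0.6397 ≈ 71129.5 m.
N decimal places → at most half a unit in the last place, 0.5 × 10⁻ᴺ° = 71129.5/2 × 10⁻ᴺ m.
Setting 35564.8 × 10⁻ᴺ ≤ 11 gives 10ᴺ ≥ 3233, i.e. N ≥ 3.51.
So 4 decimal places suffice (3.56 m); 3 would allow up to 35.6 m.

4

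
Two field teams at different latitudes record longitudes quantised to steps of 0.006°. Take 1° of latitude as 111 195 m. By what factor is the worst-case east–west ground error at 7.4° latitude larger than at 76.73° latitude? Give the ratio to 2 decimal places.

4.32

With a 0.006° grid the true value lies within half a step, ±0.006°/2 = ±0.003°, of the stored one.
Error at 7.4° = 0.003° × 111195 × cos 7.4° ≈ 333.58 × 0.9917 = 330.81 m.
Error at 76.73° = 0.003° × 111195 × cos 76.73° ≈ 333.58 × 0.2295 = 76.571 m.
The ratio reduces to cos 7.4° / cos 76.73° = 0.9917/0.2295 ≈ 4.3203.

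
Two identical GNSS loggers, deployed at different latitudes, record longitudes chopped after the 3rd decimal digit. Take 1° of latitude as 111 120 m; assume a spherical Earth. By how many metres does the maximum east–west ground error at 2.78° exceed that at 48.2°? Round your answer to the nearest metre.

37 metres

Truncating at 3 decimal places can drop up to a full unit in the last place, so the longitude may be off by as much as 0.001°.
At 2.78°: 0.001° × 111120 × cos 2.78° = 0.001 × 111120 × 0.9988 ≈ 110.99 m.
At 48.2°: 0.001° × 111120 × cos 48.2° = 0.001 × 111120 × 0.6665 ≈ 74.065 m.
So the lower-latitude error exceeds the higher by 110.99 − 74.065 = 36.924 m.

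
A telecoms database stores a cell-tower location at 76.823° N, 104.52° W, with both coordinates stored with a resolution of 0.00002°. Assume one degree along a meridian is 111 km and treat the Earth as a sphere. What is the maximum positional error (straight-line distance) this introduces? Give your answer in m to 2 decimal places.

1.14 m

With a 0.00002° grid the true value lies within half a step, ±0.00002°/2 = ±1e-05°, of the stored one.
N–S: 1e-05° × 111000 m/° = 1.11 m.
East–west component at 76.823°: 1e-05° × 111000 × cos 76.823° ≈ 1e-05 × 25303.6 ≈ 0.253036 m.
The two errors are perpendicular, so the maximum displacement is √(1.11² + 0.253036²) ≈ 1.13848 m.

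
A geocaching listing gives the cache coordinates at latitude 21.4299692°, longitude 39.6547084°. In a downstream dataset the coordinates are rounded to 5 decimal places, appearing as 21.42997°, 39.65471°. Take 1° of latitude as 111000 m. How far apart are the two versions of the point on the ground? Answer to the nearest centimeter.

Δlat = 21.4299692 − 21.42997 = -0.0000008°; Δlon = 39.6547084 − 39.65471 = -0.0000016°.
North–south shift: -0.0000008 × 111000 = -0.0888 m.
East–west at this latitude: -0.0000016° × 111000 × cos 21.43° ≈ -0.0000016 × 103326 = -0.165322 m.
Distance: √(0.0888² + 0.165322²) ≈ 0.187661 m.
That is 0.187661 m = 18.766 cm.

19 centimeters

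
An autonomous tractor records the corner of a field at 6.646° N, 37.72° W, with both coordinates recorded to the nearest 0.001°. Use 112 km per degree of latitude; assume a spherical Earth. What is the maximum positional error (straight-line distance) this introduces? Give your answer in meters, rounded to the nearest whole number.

Rounding to 3 decimal places leaves each coordinate within ±0.0005° of the true value.
Latitude error → 0.0005 × 112000 = 56 m along the meridian.
E–W at 6.646°: 0.0005° × 112000 × cos 6.646° = 0.0005 × 112000 × 0.9933 ≈ 55.6237 m.
The two errors are perpendicular, so the maximum displacement is √(56² + 55.6237²) ≈ 78.9303 m.

79 meters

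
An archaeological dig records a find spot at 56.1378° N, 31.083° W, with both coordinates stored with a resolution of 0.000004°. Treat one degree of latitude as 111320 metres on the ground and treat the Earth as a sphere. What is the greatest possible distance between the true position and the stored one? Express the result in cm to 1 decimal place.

25.5 cm

With a 0.000004° grid the true value lies within half a step, ±0.000004°/2 = ±2e-06°, of the stored one.
North–south component: 2e-06° × 111320 = 0.22264 m.
East–west component at 56.1378°: 2e-06° × 111320 × cos 56.1378° ≈ 2e-06 × 62027.2 ≈ 0.124054 m.
Combining orthogonally: (0.22264² + 0.124054²)^½ ≈ 0.254869 m.
That is 0.254869 m = 25.487 cm.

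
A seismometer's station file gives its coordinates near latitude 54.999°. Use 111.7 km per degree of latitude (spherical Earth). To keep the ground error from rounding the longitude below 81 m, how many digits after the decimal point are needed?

3

At 54.999° one degree of longitude covers 111700 × cos 54.999° ≈ 111700 × 0.5736 ≈ 64070.1 m.
Rounding to N decimal places gives at most 0.5 × 10⁻ᴺ degrees of error, i.e. 0.5 × 10⁻ᴺ × 64070.1 m.
Need 0.5 × 64070.1 × 10⁻ᴺ ≤ 81 → 10⁻ᴺ ≤ 2.528e-03, so N ≥ 2.60.
So 3 decimal places suffice (32 m); 2 would allow up to 320 m.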